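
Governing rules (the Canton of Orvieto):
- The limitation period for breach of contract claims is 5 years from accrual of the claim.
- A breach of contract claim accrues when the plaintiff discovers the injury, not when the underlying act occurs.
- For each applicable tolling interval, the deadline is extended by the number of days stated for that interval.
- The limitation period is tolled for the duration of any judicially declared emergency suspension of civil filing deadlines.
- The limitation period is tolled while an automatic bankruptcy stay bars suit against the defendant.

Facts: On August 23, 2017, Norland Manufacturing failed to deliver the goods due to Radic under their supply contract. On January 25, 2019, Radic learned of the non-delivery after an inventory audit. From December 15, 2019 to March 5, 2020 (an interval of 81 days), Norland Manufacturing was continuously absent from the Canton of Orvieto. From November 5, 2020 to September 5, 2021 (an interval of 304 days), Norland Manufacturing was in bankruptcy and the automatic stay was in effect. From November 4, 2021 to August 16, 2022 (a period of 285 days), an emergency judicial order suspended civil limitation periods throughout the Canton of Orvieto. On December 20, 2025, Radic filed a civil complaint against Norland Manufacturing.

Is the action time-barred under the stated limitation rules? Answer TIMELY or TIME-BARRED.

Under the discovery rule, the claim accrued on January 25, 2019, when Radic discovered the injury — not on the August 23, 2017 date of the underlying act.
The untolled deadline — 5 years after January 25, 2019 — is January 25, 2024.
Because the automatic bankruptcy stay ran from November 5, 2020 to September 5, 2021, the deadline is extended by 304 days to November 24, 2024.
The period was tolled for 285 days by the emergency suspension of filing deadlines (November 4, 2021 to August 16, 2022), pushing the deadline to September 5, 2025.
Although the defendant's absence ran from December 15, 2019 to March 5, 2020, the stated rules do not make that a tolling event, so it is disregarded.
Radic filed on December 20, 2025, after the September 5, 2025 deadline, so the action is time-barred.

TIME-BARRED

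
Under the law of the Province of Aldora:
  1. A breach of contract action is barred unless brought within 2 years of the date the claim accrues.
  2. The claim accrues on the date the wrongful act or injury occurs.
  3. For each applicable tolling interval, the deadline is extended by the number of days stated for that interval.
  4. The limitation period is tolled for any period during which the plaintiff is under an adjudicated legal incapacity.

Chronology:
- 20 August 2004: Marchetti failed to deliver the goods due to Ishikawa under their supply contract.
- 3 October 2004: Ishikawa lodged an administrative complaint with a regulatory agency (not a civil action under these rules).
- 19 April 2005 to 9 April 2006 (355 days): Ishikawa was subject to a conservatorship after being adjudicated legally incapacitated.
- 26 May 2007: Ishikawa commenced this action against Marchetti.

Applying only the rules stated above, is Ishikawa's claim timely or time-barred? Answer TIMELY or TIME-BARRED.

TIMELY

The claim accrued on 20 August 2004, the date of the act.
Adding the 2 years base period to 20 August 2004 gives a deadline of 20 August 2006, before any tolling.
The plaintiff's legal incapacity from 19 April 2005 to 9 April 2006 tolled the period for 355 days, extending the deadline to 10 August 2007.
None of the other events listed affects the running of the period under the stated rules.
The 26 May 2007 filing precedes the 10 August 2007 deadline; the claim is timely.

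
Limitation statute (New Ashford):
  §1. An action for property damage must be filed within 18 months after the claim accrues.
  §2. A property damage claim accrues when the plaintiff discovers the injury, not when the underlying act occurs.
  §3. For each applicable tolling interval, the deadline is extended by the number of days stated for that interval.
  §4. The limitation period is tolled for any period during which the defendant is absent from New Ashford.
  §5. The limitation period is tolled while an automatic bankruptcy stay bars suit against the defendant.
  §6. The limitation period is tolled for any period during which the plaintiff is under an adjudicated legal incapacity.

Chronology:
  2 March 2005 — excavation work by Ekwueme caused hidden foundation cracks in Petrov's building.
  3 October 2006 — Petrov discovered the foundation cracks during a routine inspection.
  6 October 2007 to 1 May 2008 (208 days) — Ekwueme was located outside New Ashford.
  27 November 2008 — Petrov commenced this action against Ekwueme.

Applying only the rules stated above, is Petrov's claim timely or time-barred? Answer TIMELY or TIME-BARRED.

Accrual is tied to discovery, so the period began on 3 October 2006 rather than on 2 March 2005 when the act occurred.
18 months from 3 October 2006 is 3 April 2008.
The period was tolled for 208 days by the defendant's absence from the jurisdiction (6 October 2007 to 1 May 2008), pushing the deadline to 28 October 2008.
Petrov filed on 27 November 2008, after the 28 October 2008 deadline, so the action is time-barred.

TIME-BARRED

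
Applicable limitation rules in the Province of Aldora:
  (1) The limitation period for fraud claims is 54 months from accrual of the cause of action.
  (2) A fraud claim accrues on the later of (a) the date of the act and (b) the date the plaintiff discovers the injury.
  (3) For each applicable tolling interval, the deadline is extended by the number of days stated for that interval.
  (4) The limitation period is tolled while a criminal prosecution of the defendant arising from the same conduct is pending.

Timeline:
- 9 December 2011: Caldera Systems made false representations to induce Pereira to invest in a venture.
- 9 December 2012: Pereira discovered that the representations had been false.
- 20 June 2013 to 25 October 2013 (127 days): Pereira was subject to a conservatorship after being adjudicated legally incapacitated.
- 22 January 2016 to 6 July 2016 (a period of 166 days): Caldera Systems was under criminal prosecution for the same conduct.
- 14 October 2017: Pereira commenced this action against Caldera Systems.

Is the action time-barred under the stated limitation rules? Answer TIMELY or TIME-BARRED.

Because discovery on 9 December 2012 post-dates the 9 December 2011 act, accrual under the later-of rule falls on 9 December 2012.
The untolled deadline — 54 months after 9 December 2012 — is 9 June 2017.
Because the pending criminal prosecution ran from 22 January 2016 to 6 July 2016, the deadline is extended by 166 days to 22 November 2017.
Although the plaintiff's incapacity ran from 20 June 2013 to 25 October 2013, the stated rules do not make that a tolling event, so it is disregarded.
Filing on 14 October 2017 beat the 22 November 2017 deadline — the action is timely.

TIMELY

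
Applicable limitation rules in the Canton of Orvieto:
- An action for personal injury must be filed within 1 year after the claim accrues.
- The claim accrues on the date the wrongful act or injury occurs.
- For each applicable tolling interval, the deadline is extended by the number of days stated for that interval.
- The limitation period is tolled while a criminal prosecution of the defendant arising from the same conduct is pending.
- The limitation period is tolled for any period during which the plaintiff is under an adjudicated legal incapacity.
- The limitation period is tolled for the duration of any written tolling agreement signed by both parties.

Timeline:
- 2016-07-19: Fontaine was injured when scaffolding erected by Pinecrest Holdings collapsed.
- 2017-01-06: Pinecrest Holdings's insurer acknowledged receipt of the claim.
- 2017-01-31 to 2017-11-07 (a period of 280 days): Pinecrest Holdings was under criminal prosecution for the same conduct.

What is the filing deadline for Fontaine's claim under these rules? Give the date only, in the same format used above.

2018-04-25

The claim accrued on 2016-07-19, the date of the act.
Adding the 1 year base period to 2016-07-19 gives a deadline of 2017-07-19, before any tolling.
Because the pending criminal prosecution ran from 2017-01-31 to 2017-11-07, the deadline is extended by 280 days to 2018-04-25.
None of the other events listed affects the running of the period under the stated rules.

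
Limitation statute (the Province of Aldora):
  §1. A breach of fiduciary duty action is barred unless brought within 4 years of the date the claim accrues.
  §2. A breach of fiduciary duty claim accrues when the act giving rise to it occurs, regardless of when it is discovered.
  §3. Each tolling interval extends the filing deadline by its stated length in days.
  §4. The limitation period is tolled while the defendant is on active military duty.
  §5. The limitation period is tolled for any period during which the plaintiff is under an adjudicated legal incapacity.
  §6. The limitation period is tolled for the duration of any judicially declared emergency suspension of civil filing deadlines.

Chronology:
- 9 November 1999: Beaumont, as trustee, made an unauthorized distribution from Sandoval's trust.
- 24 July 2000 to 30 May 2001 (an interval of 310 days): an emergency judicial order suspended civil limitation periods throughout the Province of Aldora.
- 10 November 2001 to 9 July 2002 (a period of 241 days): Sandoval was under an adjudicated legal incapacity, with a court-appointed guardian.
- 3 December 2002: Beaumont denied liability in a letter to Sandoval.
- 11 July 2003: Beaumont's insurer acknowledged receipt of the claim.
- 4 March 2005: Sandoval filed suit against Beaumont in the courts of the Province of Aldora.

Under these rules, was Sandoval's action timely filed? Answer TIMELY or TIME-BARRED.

TIMELY

The claim accrued on 9 November 1999, when the wrongful act occurred.
The untolled deadline — 4 years after 9 November 1999 — is 9 November 2003.
The emergency suspension of filing deadlines from 24 July 2000 to 30 May 2001 tolled the period for 310 days, extending the deadline to 14 September 2004.
The plaintiff's legal incapacity from 10 November 2001 to 9 July 2002 tolled the period for 241 days, extending the deadline to 13 May 2005.
None of the other events listed affects the running of the period under the stated rules.
The 4 March 2005 filing precedes the 13 May 2005 deadline; the claim is timely.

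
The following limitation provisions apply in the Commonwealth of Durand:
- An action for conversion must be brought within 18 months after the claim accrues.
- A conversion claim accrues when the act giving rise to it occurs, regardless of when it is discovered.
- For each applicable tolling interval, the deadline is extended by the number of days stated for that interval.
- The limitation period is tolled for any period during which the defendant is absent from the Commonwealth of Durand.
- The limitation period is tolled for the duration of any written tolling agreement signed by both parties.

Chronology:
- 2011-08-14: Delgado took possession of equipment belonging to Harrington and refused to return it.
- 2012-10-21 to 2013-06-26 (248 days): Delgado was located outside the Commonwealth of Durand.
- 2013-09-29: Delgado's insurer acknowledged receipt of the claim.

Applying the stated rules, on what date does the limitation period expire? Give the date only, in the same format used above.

2013-10-20

The claim accrued on 2011-08-14, when the wrongful act occurred.
Adding the 18 months base period to 2011-08-14 gives a deadline of 2013-02-14, before any tolling.
The defendant's absence from the jurisdiction from 2012-10-21 to 2013-06-26 tolled the period for 248 days, extending the deadline to 2013-10-20.
None of the other events listed affects the running of the period under the stated rules.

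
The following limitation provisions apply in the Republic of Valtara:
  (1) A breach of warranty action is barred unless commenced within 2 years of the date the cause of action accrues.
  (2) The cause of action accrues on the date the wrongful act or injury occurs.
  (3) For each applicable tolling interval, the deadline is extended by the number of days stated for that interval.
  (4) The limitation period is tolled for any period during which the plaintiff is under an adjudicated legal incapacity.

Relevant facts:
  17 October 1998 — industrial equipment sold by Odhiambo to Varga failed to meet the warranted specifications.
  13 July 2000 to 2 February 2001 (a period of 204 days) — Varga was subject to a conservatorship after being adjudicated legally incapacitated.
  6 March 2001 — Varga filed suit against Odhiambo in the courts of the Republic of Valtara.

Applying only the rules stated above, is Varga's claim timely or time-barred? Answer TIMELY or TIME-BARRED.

The claim accrued on 17 October 1998, when the wrongful act occurred.
The untolled deadline — 2 years after 17 October 1998 — is 17 October 2000.
The plaintiff's legal incapacity from 13 July 2000 to 2 February 2001 tolled the period for 204 days, extending the deadline to 9 May 2001.
Filing on 6 March 2001 beat the 9 May 2001 deadline — the action is timely.

TIMELY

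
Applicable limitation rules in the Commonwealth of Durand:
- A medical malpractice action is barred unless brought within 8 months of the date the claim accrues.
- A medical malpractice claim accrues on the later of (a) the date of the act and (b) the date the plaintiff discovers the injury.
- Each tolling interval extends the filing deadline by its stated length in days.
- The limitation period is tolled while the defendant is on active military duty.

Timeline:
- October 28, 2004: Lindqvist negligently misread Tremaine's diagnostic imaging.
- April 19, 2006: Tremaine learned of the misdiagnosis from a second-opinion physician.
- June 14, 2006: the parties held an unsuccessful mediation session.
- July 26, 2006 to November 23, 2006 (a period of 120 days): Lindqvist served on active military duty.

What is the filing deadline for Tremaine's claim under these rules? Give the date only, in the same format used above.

Taking the later of the act (October 28, 2004) and discovery (April 19, 2006), the claim accrued on April 19, 2006.
Adding the 8 months base period to April 19, 2006 gives a deadline of December 19, 2006, before any tolling.
The period was tolled for 120 days by the defendant's active military service (July 26, 2006 to November 23, 2006), pushing the deadline to April 18, 2007.
None of the other events listed affects the running of the period under the stated rules.

April 18, 2007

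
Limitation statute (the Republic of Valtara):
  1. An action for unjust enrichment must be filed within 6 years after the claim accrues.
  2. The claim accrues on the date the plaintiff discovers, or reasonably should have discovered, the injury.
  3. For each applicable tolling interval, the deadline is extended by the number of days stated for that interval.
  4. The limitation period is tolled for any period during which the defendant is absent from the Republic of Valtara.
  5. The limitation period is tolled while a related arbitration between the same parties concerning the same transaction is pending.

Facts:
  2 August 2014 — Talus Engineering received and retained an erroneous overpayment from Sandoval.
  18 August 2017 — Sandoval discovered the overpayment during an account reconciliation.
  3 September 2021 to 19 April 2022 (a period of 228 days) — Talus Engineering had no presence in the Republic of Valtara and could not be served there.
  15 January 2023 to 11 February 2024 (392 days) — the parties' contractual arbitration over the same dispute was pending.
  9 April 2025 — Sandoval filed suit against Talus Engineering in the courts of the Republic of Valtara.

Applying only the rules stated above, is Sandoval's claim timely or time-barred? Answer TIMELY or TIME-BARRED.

The claim did not accrue until Sandoval discovered the injury on 18 August 2017; the 2 August 2014 act date does not start the clock under the stated rule.
The untolled deadline — 6 years after 18 August 2017 — is 18 August 2023.
The defendant's absence from the jurisdiction from 3 September 2021 to 19 April 2022 tolled the period for 228 days, extending the deadline to 2 April 2024.
Because the pending related arbitration ran from 15 January 2023 to 11 February 2024, the deadline is extended by 392 days to 29 April 2025.
The 9 April 2025 filing precedes the 29 April 2025 deadline; the claim is timely.

TIMELY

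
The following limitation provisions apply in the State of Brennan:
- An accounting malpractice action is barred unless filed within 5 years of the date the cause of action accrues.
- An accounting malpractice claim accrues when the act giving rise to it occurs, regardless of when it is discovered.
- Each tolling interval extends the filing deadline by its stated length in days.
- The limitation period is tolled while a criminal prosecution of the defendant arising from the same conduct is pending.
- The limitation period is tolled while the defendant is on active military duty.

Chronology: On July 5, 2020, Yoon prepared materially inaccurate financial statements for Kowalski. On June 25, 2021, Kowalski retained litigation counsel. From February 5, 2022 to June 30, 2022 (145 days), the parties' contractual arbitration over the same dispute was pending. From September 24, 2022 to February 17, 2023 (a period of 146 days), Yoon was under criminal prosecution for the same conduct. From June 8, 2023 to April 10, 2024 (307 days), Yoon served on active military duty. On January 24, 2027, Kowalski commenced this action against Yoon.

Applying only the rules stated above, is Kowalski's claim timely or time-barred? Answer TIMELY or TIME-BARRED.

The claim accrued on July 5, 2020, when the wrongful act occurred.
The untolled deadline — 5 years after July 5, 2020 — is July 5, 2025.
The period was tolled for 146 days by the pending criminal prosecution (September 24, 2022 to February 17, 2023), pushing the deadline to November 28, 2025.
The defendant's active military service from June 8, 2023 to April 10, 2024 tolled the period for 307 days, extending the deadline to October 1, 2026.
The pending related arbitration from February 5, 2022 to June 30, 2022 does not toll the period, because no stated rule makes a pending arbitration a tolling event.
None of the other events listed affects the running of the period under the stated rules.
Kowalski filed on January 24, 2027, after the October 1, 2026 deadline, so the action is time-barred.

TIME-BARRED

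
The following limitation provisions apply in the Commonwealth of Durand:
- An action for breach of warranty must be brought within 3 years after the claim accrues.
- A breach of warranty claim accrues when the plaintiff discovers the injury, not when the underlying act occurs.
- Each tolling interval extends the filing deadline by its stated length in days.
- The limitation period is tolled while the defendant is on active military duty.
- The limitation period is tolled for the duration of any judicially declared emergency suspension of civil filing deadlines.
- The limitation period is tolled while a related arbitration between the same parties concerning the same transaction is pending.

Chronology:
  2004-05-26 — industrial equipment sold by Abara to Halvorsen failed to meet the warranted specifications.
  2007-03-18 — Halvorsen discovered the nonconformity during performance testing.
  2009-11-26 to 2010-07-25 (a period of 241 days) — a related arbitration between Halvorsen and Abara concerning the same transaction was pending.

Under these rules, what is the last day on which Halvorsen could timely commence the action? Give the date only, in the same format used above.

2010-11-14

Accrual is tied to discovery, so the period began on 2007-03-18 rather than on 2004-05-26 when the act occurred.
Adding the 3 years base period to 2007-03-18 gives a deadline of 2010-03-18, before any tolling.
The period was tolled for 241 days by the pending related arbitration (2009-11-26 to 2010-07-25), pushing the deadline to 2010-11-14.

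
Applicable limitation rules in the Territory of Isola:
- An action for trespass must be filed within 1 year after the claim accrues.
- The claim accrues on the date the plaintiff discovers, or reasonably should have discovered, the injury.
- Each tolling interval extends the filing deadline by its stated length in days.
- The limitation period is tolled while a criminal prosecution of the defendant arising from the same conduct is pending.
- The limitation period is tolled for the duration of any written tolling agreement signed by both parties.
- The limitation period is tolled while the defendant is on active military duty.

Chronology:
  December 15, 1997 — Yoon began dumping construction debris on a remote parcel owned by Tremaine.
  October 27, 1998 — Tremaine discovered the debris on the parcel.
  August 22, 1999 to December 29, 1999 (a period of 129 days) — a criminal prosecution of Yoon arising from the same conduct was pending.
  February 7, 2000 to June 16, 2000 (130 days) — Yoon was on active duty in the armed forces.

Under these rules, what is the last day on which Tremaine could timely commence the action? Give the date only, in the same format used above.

Under the discovery rule, the claim accrued on October 27, 1998, when Tremaine discovered the injury — not on the December 15, 1997 date of the underlying act.
1 year from October 27, 1998 is October 27, 1999.
The period was tolled for 129 days by the pending criminal prosecution (August 22, 1999 to December 29, 1999), pushing the deadline to March 4, 2000.
The period was tolled for 130 days by the defendant's active military service (February 7, 2000 to June 16, 2000), pushing the deadline to July 12, 2000.

July 12, 2000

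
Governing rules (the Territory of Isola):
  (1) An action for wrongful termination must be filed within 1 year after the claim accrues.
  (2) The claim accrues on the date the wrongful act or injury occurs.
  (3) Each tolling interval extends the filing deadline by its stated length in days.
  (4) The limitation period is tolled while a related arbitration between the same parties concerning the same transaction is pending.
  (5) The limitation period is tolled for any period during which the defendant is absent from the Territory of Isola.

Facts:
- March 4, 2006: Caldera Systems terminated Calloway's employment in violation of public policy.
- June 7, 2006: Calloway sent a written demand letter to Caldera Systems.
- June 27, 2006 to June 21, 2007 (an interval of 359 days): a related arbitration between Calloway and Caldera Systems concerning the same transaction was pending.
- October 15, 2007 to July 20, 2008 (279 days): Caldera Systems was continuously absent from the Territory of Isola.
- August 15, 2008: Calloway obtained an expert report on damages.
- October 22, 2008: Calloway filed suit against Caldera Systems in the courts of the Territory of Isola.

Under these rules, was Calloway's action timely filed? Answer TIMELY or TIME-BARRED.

The claim accrued on March 4, 2006, the date of the act.
1 year from March 4, 2006 is March 4, 2007.
The period was tolled for 359 days by the pending related arbitration (June 27, 2006 to June 21, 2007), pushing the deadline to February 26, 2008.
The defendant's absence from the jurisdiction from October 15, 2007 to July 20, 2008 tolled the period for 279 days, extending the deadline to December 1, 2008.
None of the other events listed affects the running of the period under the stated rules.
The October 22, 2008 filing precedes the December 1, 2008 deadline; the claim is timely.

TIMELY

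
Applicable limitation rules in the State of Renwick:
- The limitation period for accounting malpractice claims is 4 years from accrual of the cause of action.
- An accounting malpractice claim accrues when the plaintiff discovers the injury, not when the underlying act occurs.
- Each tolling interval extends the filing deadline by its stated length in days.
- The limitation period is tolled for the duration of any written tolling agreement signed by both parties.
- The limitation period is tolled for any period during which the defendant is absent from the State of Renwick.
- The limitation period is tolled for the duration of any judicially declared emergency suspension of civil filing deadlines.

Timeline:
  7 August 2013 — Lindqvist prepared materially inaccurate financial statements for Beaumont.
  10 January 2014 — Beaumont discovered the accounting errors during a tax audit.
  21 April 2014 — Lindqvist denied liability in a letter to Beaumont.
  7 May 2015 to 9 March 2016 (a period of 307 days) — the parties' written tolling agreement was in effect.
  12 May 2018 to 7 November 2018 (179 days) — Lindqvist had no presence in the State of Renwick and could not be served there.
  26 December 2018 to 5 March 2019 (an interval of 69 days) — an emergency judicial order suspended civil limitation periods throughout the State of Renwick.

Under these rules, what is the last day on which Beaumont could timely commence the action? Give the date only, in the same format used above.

Under the discovery rule, the claim accrued on 10 January 2014, when Beaumont discovered the injury — not on the 7 August 2013 date of the underlying act.
The untolled deadline — 4 years after 10 January 2014 — is 10 January 2018.
The written tolling agreement from 7 May 2015 to 9 March 2016 tolled the period for 307 days, extending the deadline to 13 November 2018.
Because the defendant's absence from the jurisdiction ran from 12 May 2018 to 7 November 2018, the deadline is extended by 179 days to 11 May 2019.
Because the emergency suspension of filing deadlines ran from 26 December 2018 to 5 March 2019, the deadline is extended by 69 days to 19 July 2019.
Nothing else in the chronology tolls or restarts the period.

19 July 2019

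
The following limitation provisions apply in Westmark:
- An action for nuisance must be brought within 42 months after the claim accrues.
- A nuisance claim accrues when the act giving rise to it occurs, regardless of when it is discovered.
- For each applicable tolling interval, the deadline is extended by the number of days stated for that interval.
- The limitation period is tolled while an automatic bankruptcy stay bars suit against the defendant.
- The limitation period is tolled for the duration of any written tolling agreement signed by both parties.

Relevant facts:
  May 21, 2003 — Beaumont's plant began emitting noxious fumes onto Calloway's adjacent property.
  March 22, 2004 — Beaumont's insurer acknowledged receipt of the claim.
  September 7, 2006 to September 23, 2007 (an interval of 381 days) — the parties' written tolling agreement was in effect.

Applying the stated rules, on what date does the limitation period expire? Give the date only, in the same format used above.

The limitation period began to run on May 21, 2003.
42 months from May 21, 2003 is November 21, 2006.
Because the written tolling agreement ran from September 7, 2006 to September 23, 2007, the deadline is extended by 381 days to December 7, 2007.
Nothing else in the chronology tolls or restarts the period.

December 7, 2007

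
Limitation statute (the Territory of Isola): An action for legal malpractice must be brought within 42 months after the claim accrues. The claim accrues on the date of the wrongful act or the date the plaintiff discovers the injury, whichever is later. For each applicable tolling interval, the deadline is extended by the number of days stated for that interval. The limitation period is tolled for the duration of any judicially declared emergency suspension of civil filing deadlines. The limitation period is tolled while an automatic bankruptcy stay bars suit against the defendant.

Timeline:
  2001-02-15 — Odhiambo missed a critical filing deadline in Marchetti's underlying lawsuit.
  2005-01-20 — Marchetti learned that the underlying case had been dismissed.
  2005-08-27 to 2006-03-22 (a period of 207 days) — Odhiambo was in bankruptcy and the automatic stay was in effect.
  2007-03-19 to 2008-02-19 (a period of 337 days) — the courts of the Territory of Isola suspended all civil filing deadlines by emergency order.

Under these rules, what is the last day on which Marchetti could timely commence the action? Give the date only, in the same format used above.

The claim accrued on 2005-01-20 — the later of the 2001-02-15 act and the 2005-01-20 discovery.
The untolled deadline — 42 months after 2005-01-20 — is 2008-07-20.
The automatic bankruptcy stay from 2005-08-27 to 2006-03-22 tolled the period for 207 days, extending the deadline to 2009-02-12.
The period was tolled for 337 days by the emergency suspension of filing deadlines (2007-03-19 to 2008-02-19), pushing the deadline to 2010-01-15.

2010-01-15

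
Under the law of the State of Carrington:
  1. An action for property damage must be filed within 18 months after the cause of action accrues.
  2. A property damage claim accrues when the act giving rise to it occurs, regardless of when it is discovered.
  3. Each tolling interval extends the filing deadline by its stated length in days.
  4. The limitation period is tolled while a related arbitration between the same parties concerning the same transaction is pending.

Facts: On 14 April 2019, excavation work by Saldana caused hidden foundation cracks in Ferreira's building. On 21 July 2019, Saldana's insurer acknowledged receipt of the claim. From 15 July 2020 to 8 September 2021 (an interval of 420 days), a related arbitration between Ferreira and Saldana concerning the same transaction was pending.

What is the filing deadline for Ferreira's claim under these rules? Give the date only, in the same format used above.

8 December 2021

The claim accrued on 14 April 2019, when the wrongful act occurred.
Adding the 18 months base period to 14 April 2019 gives a deadline of 14 October 2020, before any tolling.
Because the pending related arbitration ran from 15 July 2020 to 8 September 2021, the deadline is extended by 420 days to 8 December 2021.
The other events in the timeline have no effect on the limitation period under the stated rules.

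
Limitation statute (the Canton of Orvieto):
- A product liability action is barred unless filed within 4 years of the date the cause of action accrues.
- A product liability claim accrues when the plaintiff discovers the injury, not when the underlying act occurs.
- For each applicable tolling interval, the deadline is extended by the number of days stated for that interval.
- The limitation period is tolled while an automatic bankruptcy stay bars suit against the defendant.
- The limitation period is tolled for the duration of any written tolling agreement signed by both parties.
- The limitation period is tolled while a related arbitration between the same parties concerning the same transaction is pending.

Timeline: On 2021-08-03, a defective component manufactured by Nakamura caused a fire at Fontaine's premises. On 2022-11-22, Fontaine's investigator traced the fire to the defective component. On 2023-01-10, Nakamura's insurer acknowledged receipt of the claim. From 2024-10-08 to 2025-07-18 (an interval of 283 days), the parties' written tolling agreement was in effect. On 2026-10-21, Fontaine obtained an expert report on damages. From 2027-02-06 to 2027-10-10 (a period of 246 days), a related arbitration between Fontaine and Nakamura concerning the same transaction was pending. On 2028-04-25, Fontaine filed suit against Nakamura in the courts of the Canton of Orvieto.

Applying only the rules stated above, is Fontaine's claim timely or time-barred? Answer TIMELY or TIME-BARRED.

TIMELY

Under the discovery rule, the claim accrued on 2022-11-22, when Fontaine discovered the injury — not on the 2021-08-03 date of the underlying act.
Adding the 4 years base period to 2022-11-22 gives a deadline of 2026-11-22, before any tolling.
The period was tolled for 283 days by the written tolling agreement (2024-10-08 to 2025-07-18), pushing the deadline to 2027-09-01.
Because the pending related arbitration ran from 2027-02-06 to 2027-10-10, the deadline is extended by 246 days to 2028-05-04.
Nothing else in the chronology tolls or restarts the period.
Fontaine filed on 2028-04-25, before the 2028-05-04 deadline, so the action is timely.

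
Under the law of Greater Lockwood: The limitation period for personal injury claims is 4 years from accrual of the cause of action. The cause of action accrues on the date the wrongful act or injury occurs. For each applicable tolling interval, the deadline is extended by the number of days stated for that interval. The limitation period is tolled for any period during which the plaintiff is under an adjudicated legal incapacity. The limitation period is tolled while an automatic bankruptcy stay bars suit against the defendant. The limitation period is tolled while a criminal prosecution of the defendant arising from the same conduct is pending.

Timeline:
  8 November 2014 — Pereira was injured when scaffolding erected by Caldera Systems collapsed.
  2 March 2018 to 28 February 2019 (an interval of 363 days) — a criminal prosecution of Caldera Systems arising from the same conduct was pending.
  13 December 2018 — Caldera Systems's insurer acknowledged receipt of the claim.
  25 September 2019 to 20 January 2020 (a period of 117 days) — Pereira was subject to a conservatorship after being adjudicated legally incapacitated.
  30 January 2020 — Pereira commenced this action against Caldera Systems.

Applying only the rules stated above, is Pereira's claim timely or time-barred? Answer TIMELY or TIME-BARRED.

The limitation period began to run on 8 November 2014.
4 years from 8 November 2014 is 8 November 2018.
The pending criminal prosecution from 2 March 2018 to 28 February 2019 tolled the period for 363 days, extending the deadline to 6 November 2019.
The plaintiff's legal incapacity from 25 September 2019 to 20 January 2020 tolled the period for 117 days, extending the deadline to 2 March 2020.
The other events in the timeline have no effect on the limitation period under the stated rules.
Filing on 30 January 2020 beat the 2 March 2020 deadline — the action is timely.

TIMELY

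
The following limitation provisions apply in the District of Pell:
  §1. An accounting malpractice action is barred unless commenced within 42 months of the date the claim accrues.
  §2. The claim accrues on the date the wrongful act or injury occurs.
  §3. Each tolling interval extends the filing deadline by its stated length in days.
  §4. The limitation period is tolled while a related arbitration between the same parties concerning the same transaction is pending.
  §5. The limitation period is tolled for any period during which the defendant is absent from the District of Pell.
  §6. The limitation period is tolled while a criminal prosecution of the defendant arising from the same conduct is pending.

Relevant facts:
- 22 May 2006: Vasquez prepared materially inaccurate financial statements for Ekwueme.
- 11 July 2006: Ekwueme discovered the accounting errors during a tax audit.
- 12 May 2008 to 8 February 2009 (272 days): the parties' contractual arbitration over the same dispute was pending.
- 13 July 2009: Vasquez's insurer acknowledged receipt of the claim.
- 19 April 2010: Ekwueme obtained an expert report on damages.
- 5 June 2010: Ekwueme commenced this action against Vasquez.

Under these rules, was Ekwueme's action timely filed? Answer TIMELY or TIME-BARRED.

Because the rule ties accrual to occurrence, the claim accrued on 22 May 2006, not on the 11 July 2006 discovery date.
The untolled deadline — 42 months after 22 May 2006 — is 22 November 2009.
The period was tolled for 272 days by the pending related arbitration (12 May 2008 to 8 February 2009), pushing the deadline to 21 August 2010.
The other events in the timeline have no effect on the limitation period under the stated rules.
Ekwueme filed on 5 June 2010, before the 21 August 2010 deadline, so the action is timely.

TIMELY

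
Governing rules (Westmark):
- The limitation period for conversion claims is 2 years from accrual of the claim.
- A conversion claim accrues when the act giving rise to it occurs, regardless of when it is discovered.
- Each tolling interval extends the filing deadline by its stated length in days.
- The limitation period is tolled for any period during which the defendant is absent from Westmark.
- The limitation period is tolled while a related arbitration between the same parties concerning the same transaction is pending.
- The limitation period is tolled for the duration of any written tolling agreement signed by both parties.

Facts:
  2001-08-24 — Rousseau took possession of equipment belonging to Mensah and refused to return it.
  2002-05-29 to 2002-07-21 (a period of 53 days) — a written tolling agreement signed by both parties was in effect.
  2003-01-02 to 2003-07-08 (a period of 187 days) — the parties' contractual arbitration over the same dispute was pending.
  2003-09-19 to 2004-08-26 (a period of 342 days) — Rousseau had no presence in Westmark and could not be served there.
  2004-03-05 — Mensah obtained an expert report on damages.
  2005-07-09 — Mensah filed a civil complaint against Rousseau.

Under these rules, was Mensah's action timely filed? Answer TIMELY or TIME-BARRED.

TIME-BARRED

The claim accrued on 2001-08-24, the date of the act.
2 years from 2001-08-24 is 2003-08-24.
The period was tolled for 53 days by the written tolling agreement (2002-05-29 to 2002-07-21), pushing the deadline to 2003-10-16.
Because the pending related arbitration ran from 2003-01-02 to 2003-07-08, the deadline is extended by 187 days to 2004-04-20.
The defendant's absence from the jurisdiction from 2003-09-19 to 2004-08-26 tolled the period for 342 days, extending the deadline to 2005-03-28.
The other events in the timeline have no effect on the limitation period under the stated rules.
Mensah filed on 2005-07-09, after the 2005-03-28 deadline, so the action is time-barred.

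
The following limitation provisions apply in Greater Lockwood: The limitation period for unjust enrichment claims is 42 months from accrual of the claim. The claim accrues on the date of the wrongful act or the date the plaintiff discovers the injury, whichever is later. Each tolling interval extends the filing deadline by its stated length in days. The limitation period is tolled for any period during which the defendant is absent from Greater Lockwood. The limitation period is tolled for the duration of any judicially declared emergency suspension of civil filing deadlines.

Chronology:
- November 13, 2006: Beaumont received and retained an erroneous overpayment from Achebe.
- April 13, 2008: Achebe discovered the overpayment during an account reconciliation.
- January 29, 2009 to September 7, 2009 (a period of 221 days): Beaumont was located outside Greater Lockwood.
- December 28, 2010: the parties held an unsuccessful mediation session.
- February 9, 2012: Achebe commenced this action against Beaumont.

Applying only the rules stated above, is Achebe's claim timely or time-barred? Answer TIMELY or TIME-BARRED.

TIMELY

Because discovery on April 13, 2008 post-dates the November 13, 2006 act, accrual under the later-of rule falls on April 13, 2008.
The untolled deadline — 42 months after April 13, 2008 — is October 13, 2011.
The defendant's absence from the jurisdiction from January 29, 2009 to September 7, 2009 tolled the period for 221 days, extending the deadline to May 21, 2012.
Nothing else in the chronology tolls or restarts the period.
Filing on February 9, 2012 beat the May 21, 2012 deadline — the action is timely.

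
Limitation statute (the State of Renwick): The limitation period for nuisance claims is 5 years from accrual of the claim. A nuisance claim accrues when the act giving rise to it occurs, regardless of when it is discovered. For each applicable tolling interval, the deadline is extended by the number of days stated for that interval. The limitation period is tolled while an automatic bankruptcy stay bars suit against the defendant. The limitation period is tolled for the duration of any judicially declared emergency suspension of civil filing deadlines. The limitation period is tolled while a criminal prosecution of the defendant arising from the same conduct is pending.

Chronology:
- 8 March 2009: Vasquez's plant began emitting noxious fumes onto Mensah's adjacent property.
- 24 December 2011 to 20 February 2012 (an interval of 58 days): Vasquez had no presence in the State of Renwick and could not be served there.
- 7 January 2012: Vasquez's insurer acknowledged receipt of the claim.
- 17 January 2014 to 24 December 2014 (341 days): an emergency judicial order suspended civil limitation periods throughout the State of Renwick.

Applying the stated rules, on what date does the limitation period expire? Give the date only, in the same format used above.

The claim accrued on 8 March 2009, the date of the act.
Adding the 5 years base period to 8 March 2009 gives a deadline of 8 March 2014, before any tolling.
The emergency suspension of filing deadlines from 17 January 2014 to 24 December 2014 tolled the period for 341 days, extending the deadline to 12 February 2015.
No stated provision tolls the period for the defendant's absence, so the interval from 24 December 2011 to 20 February 2012 has no effect on the deadline.
None of the other events listed affects the running of the period under the stated rules.

12 February 2015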